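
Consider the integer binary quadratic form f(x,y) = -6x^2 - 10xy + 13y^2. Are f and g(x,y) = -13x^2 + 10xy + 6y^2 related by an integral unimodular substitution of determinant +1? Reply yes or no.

D₁ = 412, D₂ = 412
river cycle of f (length 12): (13, 10, -6), (-6, 14, 9), (9, 4, -11), (-11, 18, 2), (2, 18, -11), (-11, 4, 9), (9, 14, -6), (-6, 10, 13), (13, 16, -3), (-3, 20, 1), … (2 more)
river cycle of g (length 12): (6, 14, -9), (-9, 4, 11), (11, 18, -2), (-2, 18, 11), (11, 4, -9), (-9, 14, 6), (6, 10, -13), (-13, 16, 3), (3, 20, -1), (-1, 20, 3), … (2 more)
cycles differ ⇒ inequivalent

no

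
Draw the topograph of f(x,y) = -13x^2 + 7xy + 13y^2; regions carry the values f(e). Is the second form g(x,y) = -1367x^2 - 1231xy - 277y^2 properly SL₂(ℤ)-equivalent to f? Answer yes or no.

D₁ = 725, D₂ = 725
river cycle of f (length 4): (13, 19, -7), (-7, 23, 7), (7, 19, -13), (-13, 7, 13)
river cycle of g (length 4): (-13, 7, 13), (13, 19, -7), (-7, 23, 7), (7, 19, -13)
cycles coincide ⇒ equivalent

yes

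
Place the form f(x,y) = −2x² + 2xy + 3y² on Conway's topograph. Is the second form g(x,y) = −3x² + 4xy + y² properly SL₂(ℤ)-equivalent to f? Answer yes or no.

D₁ = 28, D₂ = 28
river cycle of f (length 4): (3, 4, -1), (-1, 4, 3), (3, 2, -2), (-2, 2, 3)
river cycle of g (length 4): (1, 4, -3), (-3, 2, 2), (2, 2, -3), (-3, 4, 1)
cycles differ ⇒ inequivalent

no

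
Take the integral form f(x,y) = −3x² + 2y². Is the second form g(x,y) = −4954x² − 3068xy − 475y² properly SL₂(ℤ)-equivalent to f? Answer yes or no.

D₁ = 24, D₂ = 24
river cycle of f (length 2): (2, 4, -1), (-1, 4, 2)
river cycle of g (length 2): (2, 4, -1), (-1, 4, 2)
cycles coincide ⇒ equivalent

yes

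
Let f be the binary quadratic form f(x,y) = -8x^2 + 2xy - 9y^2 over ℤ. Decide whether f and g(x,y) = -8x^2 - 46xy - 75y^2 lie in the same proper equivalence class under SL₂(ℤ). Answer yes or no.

D₁ = -284, D₂ = -284
f is negative-definite; reduce −f:
−f: reduced (well bottom): (8,-2,9) with a≤c, −a<b≤a
flip sign back: reduced form of f is (-8,2,-9)
g is negative-definite; reduce −g:
−g: translate: b→-2 (≡46 mod 16), so (8,46,75)→(8,-2,9)
−g: reduced (well bottom): (8,-2,9) with a≤c, −a<b≤a
flip sign back: reduced form of g is (-8,2,-9)
reduced forms (-8, 2, -9) vs (-8, 2, -9) ⇒ equivalent

yes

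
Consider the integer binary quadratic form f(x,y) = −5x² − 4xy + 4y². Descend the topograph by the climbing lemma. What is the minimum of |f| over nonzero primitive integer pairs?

descent: ρ → (4,4,-5)  [lands on river]
river: ρ → (-5,6,3)
river: ρ → (3,6,-5)
river: ρ → (-5,4,4)
closes: descent 1, river 4
min |a| on river = 3

3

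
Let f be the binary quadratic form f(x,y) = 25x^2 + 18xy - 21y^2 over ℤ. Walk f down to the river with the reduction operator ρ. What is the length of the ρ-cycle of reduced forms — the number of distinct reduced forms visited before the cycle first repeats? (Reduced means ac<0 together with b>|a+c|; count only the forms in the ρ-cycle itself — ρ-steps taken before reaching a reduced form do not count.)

D = 2424, ⌊√D⌋ = 49
river: ρ → (-21,24,22)
river: ρ → (22,20,-23)
river: ρ → (-23,26,19)
river: ρ → (19,12,-30)
river: ρ → (-30,48,1)
river: ρ → (1,48,-30)
river: ρ → (-30,12,19)
river: ρ → (19,26,-23)
river: ρ → (-23,20,22)
river: ρ → (22,24,-21)
river: ρ → (-21,18,25)
river: ρ → (25,32,-14)
river: ρ → (-14,24,33)
river: ρ → (33,42,-5)
river: ρ → (-5,48,6)
river: ρ → (6,48,-5)
river: ρ → (-5,42,33)
river: ρ → (33,24,-14)
river: ρ → (-14,32,25)
river: ρ → (25,18,-21)
ρ-cycle length = 20 (tail of 0 descent steps not counted)

20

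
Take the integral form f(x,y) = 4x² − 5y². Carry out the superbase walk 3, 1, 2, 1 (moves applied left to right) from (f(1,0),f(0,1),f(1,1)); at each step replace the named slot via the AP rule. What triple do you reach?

start (4,-5,-1) = (f(1,0),f(0,1),f(1,1))
replace slot 3: 2·(4+(-5)) − (-1) = -1 → (4,-5,-1)
replace slot 1: 2·((-5)+(-1)) − 4 = -16 → (-16,-5,-1)
replace slot 2: 2·((-16)+(-1)) − (-5) = -29 → (-16,-29,-1)
replace slot 1: 2·((-29)+(-1)) − (-16) = -44 → (-44,-29,-1)

-44,-29,-1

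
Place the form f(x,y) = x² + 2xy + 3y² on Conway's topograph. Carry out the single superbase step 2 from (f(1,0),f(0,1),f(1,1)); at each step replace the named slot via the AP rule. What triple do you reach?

start (1,3,6) = (f(1,0),f(0,1),f(1,1))
replace slot 2: 2·(1+6) − 3 = 11 → (1,11,6)

1,11,6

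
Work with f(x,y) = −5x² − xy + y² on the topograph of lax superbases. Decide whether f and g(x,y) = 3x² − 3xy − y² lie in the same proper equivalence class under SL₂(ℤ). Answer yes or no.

D₁ = 21, D₂ = 21
river cycle of f (length 2): (1, 3, -3), (-3, 3, 1)
river cycle of g (length 2): (-1, 3, 3), (3, 3, -1)
cycles differ ⇒ inequivalent

no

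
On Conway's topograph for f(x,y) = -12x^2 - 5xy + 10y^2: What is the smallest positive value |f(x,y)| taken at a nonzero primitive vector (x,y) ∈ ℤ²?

descent: ρ → (10,5,-12)  [lands on river]
river: ρ → (-12,19,3)
river: ρ → (3,17,-18)
river: ρ → (-18,19,2)
river: ρ → (2,21,-8)
river: ρ → (-8,11,12)
river: ρ → (12,13,-7)
river: ρ → (-7,15,10)
closes: descent 1, river 8
min |a| on river = 2

2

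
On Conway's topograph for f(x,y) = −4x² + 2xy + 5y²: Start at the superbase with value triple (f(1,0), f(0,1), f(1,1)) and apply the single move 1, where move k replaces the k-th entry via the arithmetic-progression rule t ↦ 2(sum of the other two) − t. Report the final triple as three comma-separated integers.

start (-4,5,3) = (f(1,0),f(0,1),f(1,1))
replace slot 1: 2·(5+3) − (-4) = 20 → (20,5,3)

20,5,3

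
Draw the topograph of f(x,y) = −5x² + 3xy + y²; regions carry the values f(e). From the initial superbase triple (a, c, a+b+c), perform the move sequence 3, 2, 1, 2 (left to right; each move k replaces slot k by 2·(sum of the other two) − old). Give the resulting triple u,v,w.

start (-5,1,-1) = (f(1,0),f(0,1),f(1,1))
replace slot 3: 2·((-5)+1) − (-1) = -7 → (-5,1,-7)
replace slot 2: 2·((-5)+(-7)) − 1 = -25 → (-5,-25,-7)
replace slot 1: 2·((-25)+(-7)) − (-5) = -59 → (-59,-25,-7)
replace slot 2: 2·((-59)+(-7)) − (-25) = -107 → (-59,-107,-7)

-59,-107,-7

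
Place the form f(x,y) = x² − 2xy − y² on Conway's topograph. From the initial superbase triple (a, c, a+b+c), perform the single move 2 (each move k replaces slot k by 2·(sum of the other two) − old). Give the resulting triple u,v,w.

start (1,-1,-2) = (f(1,0),f(0,1),f(1,1))
replace slot 2: 2·(1+(-2)) − (-1) = -1 → (1,-1,-2)

1,-1,-2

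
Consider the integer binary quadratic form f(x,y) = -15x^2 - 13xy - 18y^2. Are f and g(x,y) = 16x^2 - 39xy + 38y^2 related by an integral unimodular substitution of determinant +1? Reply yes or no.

D₁ = -911, D₂ = -911
f is negative-definite; reduce −f:
−f: reduced (well bottom): (15,13,18) with a≤c, −a<b≤a
flip sign back: reduced form of f is (-15,-13,-18)
g: translate: b→-7 (≡-39 mod 32), so (16,-39,38)→(16,-7,15)
g: flip: (16,-7,15)→(15,7,16)
g: reduced (well bottom): (15,7,16) with a≤c, −a<b≤a
reduced forms (-15, -13, -18) vs (15, 7, 16) ⇒ inequivalent

no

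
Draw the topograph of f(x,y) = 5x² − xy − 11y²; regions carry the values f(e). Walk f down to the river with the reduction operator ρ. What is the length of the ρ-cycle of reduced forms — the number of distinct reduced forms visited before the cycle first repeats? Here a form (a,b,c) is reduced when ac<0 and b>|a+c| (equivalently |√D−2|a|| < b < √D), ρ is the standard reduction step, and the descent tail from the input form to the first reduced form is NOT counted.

D = 221, ⌊√D⌋ = 14
descent: ρ → (-11,1,5)
descent: ρ → (5,9,-7)  [lands on river]
river: ρ → (-7,5,7)
river: ρ → (7,9,-5)
river: ρ → (-5,11,5)
ρ-cycle length = 4 (tail of 2 descent steps not counted)

4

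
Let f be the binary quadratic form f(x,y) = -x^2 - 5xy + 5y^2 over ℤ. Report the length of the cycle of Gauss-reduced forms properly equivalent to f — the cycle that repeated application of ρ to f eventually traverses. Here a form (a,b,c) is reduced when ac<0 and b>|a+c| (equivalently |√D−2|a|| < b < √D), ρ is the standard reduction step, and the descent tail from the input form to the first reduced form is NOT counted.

D = 45, ⌊√D⌋ = 6
descent: ρ → (5,5,-1)  [lands on river]
river: ρ → (-1,5,5)
ρ-cycle length = 2 (tail of 1 descent step not counted)

2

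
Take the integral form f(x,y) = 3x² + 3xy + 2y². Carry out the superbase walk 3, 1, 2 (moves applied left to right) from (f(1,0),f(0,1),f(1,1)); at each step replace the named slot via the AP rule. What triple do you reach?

start (3,2,8) = (f(1,0),f(0,1),f(1,1))
replace slot 3: 2·(3+2) − 8 = 2 → (3,2,2)
replace slot 1: 2·(2+2) − 3 = 5 → (5,2,2)
replace slot 2: 2·(5+2) − 2 = 12 → (5,12,2)

5,12,2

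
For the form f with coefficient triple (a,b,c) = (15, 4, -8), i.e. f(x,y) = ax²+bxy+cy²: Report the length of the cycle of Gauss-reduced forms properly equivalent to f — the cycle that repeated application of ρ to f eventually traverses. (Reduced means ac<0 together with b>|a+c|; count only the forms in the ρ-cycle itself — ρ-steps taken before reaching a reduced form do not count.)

D = 496, ⌊√D⌋ = 22
descent: ρ → (-8,12,11)  [lands on river]
river: ρ → (11,10,-9)
river: ρ → (-9,8,12)
river: ρ → (12,16,-5)
river: ρ → (-5,14,15)
river: ρ → (15,16,-4)
river: ρ → (-4,16,15)
river: ρ → (15,14,-5)
river: ρ → (-5,16,12)
river: ρ → (12,8,-9)
river: ρ → (-9,10,11)
river: ρ → (11,12,-8)
river: ρ → (-8,20,3)
river: ρ → (3,22,-1)
river: ρ → (-1,22,3)
river: ρ → (3,20,-8)
ρ-cycle length = 16 (tail of 1 descent step not counted)

16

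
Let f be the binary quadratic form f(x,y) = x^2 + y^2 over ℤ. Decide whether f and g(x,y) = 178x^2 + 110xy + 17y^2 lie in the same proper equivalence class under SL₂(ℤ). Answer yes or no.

D₁ = -4, D₂ = -4
f: reduced (well bottom): (1,0,1) with a≤c, −a<b≤a
g: flip: (178,110,17)→(17,-110,178)
g: translate: b→-8 (≡-110 mod 34), so (17,-110,178)→(17,-8,1)
g: flip: (17,-8,1)→(1,8,17)
g: translate: b→0 (≡8 mod 2), so (1,8,17)→(1,0,1)
g: reduced (well bottom): (1,0,1) with a≤c, −a<b≤a
reduced forms (1, 0, 1) vs (1, 0, 1) ⇒ equivalent

yes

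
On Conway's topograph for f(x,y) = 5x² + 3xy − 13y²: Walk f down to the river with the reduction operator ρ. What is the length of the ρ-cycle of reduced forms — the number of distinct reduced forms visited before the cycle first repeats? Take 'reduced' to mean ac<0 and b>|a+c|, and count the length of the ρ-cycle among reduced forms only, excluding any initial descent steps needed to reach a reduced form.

D = 269, ⌊√D⌋ = 16
descent: ρ → (-13,-3,5)
descent: ρ → (5,13,-5)  [lands on river]
river: ρ → (-5,7,11)
river: ρ → (11,15,-1)
river: ρ → (-1,15,11)
river: ρ → (11,7,-5)
river: ρ → (-5,13,5)
river: ρ → (5,7,-11)
river: ρ → (-11,15,1)
river: ρ → (1,15,-11)
river: ρ → (-11,7,5)
ρ-cycle length = 10 (tail of 2 descent steps not counted)

10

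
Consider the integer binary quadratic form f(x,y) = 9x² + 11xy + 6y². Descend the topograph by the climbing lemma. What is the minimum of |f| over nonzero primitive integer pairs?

translate: b→-7 (≡11 mod 18), so (9,11,6)→(9,-7,4)
flip: (9,-7,4)→(4,7,9)
translate: b→-1 (≡7 mod 8), so (4,7,9)→(4,-1,6)
reduced (well bottom): (4,-1,6) with a≤c, −a<b≤a
well minimum = a = 4

4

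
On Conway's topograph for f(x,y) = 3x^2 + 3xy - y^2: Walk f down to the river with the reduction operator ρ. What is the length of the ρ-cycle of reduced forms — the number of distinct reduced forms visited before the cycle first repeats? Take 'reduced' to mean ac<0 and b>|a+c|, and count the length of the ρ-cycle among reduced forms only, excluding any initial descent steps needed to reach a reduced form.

D = 21, ⌊√D⌋ = 4
river: ρ → (-1,3,3)
river: ρ → (3,3,-1)
ρ-cycle length = 2 (tail of 0 descent steps not counted)

2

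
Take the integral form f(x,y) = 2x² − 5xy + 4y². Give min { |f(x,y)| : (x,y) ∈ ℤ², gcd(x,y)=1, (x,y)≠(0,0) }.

translate: b→-1 (≡-5 mod 4), so (2,-5,4)→(2,-1,1)
flip: (2,-1,1)→(1,1,2)
reduced (well bottom): (1,1,2) with a≤c, −a<b≤a
well minimum = a = 1

1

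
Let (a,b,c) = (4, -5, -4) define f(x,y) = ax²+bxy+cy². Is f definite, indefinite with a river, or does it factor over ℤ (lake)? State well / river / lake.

D = b²−4ac = (-5)² − 4·4·(-4) = 89
D > 0 non-square ⇒ indefinite ⇒ periodic river

river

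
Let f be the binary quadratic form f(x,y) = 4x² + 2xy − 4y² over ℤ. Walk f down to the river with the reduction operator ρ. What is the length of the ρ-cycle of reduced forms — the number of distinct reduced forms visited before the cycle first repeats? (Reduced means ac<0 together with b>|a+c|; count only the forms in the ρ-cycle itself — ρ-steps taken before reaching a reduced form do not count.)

D = 68, ⌊√D⌋ = 8
river: ρ → (-4,6,2)
river: ρ → (2,6,-4)
river: ρ → (-4,2,4)
river: ρ → (4,6,-2)
river: ρ → (-2,6,4)
river: ρ → (4,2,-4)
ρ-cycle length = 6 (tail of 0 descent steps not counted)

6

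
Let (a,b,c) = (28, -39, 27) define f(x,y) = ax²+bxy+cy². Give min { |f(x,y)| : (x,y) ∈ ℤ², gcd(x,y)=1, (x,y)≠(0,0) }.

translate: b→17 (≡-39 mod 56), so (28,-39,27)→(28,17,16)
flip: (28,17,16)→(16,-17,28)
translate: b→15 (≡-17 mod 32), so (16,-17,28)→(16,15,27)
reduced (well bottom): (16,15,27) with a≤c, −a<b≤a
well minimum = a = 16

16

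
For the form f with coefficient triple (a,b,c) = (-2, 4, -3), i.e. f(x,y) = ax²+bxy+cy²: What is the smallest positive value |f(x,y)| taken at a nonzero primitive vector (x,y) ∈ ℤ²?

translate: b→0 (≡-4 mod 4), so (2,-4,3)→(2,0,1)
flip: (2,0,1)→(1,0,2)
reduced (well bottom): (1,0,2) with a≤c, −a<b≤a
well minimum |f| = |-1| = 1 (negative-definite)

1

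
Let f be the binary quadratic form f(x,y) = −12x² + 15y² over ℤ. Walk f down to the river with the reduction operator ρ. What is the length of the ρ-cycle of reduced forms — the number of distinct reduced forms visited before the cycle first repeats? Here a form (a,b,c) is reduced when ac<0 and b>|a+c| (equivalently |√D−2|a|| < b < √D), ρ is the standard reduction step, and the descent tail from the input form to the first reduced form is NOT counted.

D = 720, ⌊√D⌋ = 26
descent: ρ → (15,0,-12)
descent: ρ → (-12,24,3)  [lands on river]
river: ρ → (3,24,-12)
ρ-cycle length = 2 (tail of 2 descent steps not counted)

2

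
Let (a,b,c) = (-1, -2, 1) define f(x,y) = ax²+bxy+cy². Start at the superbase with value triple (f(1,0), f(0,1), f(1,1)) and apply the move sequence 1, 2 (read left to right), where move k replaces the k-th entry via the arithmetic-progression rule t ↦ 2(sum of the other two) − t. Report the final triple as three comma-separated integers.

start (-1,1,-2) = (f(1,0),f(0,1),f(1,1))
replace slot 1: 2·(1+(-2)) − (-1) = -1 → (-1,1,-2)
replace slot 2: 2·((-1)+(-2)) − 1 = -7 → (-1,-7,-2)

-1,-7,-2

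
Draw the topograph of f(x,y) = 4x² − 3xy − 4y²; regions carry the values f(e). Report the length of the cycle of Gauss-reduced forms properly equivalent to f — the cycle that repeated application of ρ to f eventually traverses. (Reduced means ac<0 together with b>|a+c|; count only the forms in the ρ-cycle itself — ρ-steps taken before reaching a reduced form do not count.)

D = 73, ⌊√D⌋ = 8
descent: ρ → (-4,3,4)  [lands on river]
river: ρ → (4,5,-3)
river: ρ → (-3,7,2)
river: ρ → (2,5,-6)
river: ρ → (-6,7,1)
river: ρ → (1,7,-6)
river: ρ → (-6,5,2)
river: ρ → (2,7,-3)
river: ρ → (-3,5,4)
river: ρ → (4,3,-4)
river: ρ → (-4,5,3)
river: ρ → (3,7,-2)
river: ρ → (-2,5,6)
river: ρ → (6,7,-1)
river: ρ → (-1,7,6)
river: ρ → (6,5,-2)
river: ρ → (-2,7,3)
river: ρ → (3,5,-4)
ρ-cycle length = 18 (tail of 1 descent step not counted)

18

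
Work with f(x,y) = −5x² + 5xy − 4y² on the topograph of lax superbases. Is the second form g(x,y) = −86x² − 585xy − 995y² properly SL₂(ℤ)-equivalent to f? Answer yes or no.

D₁ = -55, D₂ = -55
f is negative-definite; reduce −f:
−f: translate: b→5 (≡-5 mod 10), so (5,-5,4)→(5,5,4)
−f: flip: (5,5,4)→(4,-5,5)
−f: translate: b→3 (≡-5 mod 8), so (4,-5,5)→(4,3,4)
−f: reduced (well bottom): (4,3,4) with a≤c, −a<b≤a
flip sign back: reduced form of f is (-4,-3,-4)
g is negative-definite; reduce −g:
−g: translate: b→69 (≡585 mod 172), so (86,585,995)→(86,69,14)
−g: flip: (86,69,14)→(14,-69,86)
−g: translate: b→-13 (≡-69 mod 28), so (14,-69,86)→(14,-13,4)
−g: flip: (14,-13,4)→(4,13,14)
−g: translate: b→-3 (≡13 mod 8), so (4,13,14)→(4,-3,4)
−g: flip: (4,-3,4)→(4,3,4)
−g: reduced (well bottom): (4,3,4) with a≤c, −a<b≤a
flip sign back: reduced form of g is (-4,-3,-4)
reduced forms (-4, -3, -4) vs (-4, -3, -4) ⇒ equivalent

yes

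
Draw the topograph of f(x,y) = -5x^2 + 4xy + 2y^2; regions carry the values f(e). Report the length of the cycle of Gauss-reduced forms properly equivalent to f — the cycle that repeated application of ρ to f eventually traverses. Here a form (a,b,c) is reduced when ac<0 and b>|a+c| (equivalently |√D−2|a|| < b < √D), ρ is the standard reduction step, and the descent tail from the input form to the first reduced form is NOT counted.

D = 56, ⌊√D⌋ = 7
river: ρ → (2,4,-5)
river: ρ → (-5,6,1)
river: ρ → (1,6,-5)
river: ρ → (-5,4,2)
ρ-cycle length = 4 (tail of 0 descent steps not counted)

4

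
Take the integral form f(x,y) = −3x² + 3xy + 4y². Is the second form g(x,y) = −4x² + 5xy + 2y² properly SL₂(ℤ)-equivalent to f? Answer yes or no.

D₁ = 57, D₂ = 57
river cycle of f (length 6): (4, 5, -2), (-2, 7, 1), (1, 7, -2), (-2, 5, 4), (4, 3, -3), (-3, 3, 4)
river cycle of g (length 6): (2, 7, -1), (-1, 7, 2), (2, 5, -4), (-4, 3, 3), (3, 3, -4), (-4, 5, 2)
cycles differ ⇒ inequivalent

no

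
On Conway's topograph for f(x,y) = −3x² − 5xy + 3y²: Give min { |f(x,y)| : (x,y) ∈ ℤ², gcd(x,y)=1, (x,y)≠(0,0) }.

descent: ρ → (3,5,-3)  [lands on river]
river: ρ → (-3,7,1)
river: ρ → (1,7,-3)
river: ρ → (-3,5,3)
river: ρ → (3,7,-1)
river: ρ → (-1,7,3)
closes: descent 1, river 6
min |a| on river = 1

1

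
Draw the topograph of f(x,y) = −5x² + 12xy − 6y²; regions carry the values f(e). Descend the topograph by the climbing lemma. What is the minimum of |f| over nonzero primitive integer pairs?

descent: ρ → (-6,0,1)
descent: ρ → (1,4,-2)  [lands on river]
river: ρ → (-2,4,1)
closes: descent 2, river 2
min |a| on river = 1

1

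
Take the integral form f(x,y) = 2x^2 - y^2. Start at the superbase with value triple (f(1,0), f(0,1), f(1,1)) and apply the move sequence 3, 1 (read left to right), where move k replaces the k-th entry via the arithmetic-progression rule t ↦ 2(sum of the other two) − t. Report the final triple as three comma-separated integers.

start (2,-1,1) = (f(1,0),f(0,1),f(1,1))
replace slot 3: 2·(2+(-1)) − 1 = 1 → (2,-1,1)
replace slot 1: 2·((-1)+1) − 2 = -2 → (-2,-1,1)

-2,-1,1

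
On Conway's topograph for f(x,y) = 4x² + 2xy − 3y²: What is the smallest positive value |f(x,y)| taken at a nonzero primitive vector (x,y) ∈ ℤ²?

river: ρ → (-3,4,3)
river: ρ → (3,2,-4)
river: ρ → (-4,6,1)
river: ρ → (1,6,-4)
river: ρ → (-4,2,3)
river: ρ → (3,4,-3)
river: ρ → (-3,2,4)
river: ρ → (4,6,-1)
river: ρ → (-1,6,4)
river: ρ → (4,2,-3)
closes: descent 0, river 10
min |a| on river = 1

1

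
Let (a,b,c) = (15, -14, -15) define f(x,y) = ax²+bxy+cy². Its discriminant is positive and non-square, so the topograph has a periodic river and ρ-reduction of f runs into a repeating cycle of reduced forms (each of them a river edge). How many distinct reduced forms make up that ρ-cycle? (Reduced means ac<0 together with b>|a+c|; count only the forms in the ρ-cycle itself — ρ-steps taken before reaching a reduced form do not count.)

D = 1096, ⌊√D⌋ = 33
descent: ρ → (-15,14,15)  [lands on river]
river: ρ → (15,16,-14)
river: ρ → (-14,12,17)
river: ρ → (17,22,-9)
river: ρ → (-9,32,2)
river: ρ → (2,32,-9)
river: ρ → (-9,22,17)
river: ρ → (17,12,-14)
river: ρ → (-14,16,15)
river: ρ → (15,14,-15)
river: ρ → (-15,16,14)
river: ρ → (14,12,-17)
river: ρ → (-17,22,9)
river: ρ → (9,32,-2)
river: ρ → (-2,32,9)
river: ρ → (9,22,-17)
river: ρ → (-17,12,14)
river: ρ → (14,16,-15)
ρ-cycle length = 18 (tail of 1 descent step not counted)

18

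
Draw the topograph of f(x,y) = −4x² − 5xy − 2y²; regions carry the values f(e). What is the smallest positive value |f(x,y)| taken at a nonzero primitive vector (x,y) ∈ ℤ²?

translate: b→-3 (≡5 mod 8), so (4,5,2)→(4,-3,1)
flip: (4,-3,1)→(1,3,4)
translate: b→1 (≡3 mod 2), so (1,3,4)→(1,1,2)
reduced (well bottom): (1,1,2) with a≤c, −a<b≤a
well minimum |f| = |-1| = 1 (negative-definite)

1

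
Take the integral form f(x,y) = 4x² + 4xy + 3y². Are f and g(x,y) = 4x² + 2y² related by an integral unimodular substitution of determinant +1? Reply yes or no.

D₁ = -32, D₂ = -32
f: flip: (4,4,3)→(3,-4,4)
f: translate: b→2 (≡-4 mod 6), so (3,-4,4)→(3,2,3)
f: reduced (well bottom): (3,2,3) with a≤c, −a<b≤a
g: flip: (4,0,2)→(2,0,4)
g: reduced (well bottom): (2,0,4) with a≤c, −a<b≤a
reduced forms (3, 2, 3) vs (2, 0, 4) ⇒ inequivalent

no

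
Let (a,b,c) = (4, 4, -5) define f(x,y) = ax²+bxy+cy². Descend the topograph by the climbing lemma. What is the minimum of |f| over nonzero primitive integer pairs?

river: ρ → (-5,6,3)
river: ρ → (3,6,-5)
river: ρ → (-5,4,4)
river: ρ → (4,4,-5)
closes: descent 0, river 4
min |a| on river = 3

3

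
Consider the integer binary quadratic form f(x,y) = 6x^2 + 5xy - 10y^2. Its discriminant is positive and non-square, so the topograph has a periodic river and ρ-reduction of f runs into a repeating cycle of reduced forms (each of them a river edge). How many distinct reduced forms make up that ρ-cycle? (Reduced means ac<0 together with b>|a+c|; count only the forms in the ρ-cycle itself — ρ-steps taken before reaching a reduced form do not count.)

D = 265, ⌊√D⌋ = 16
river: ρ → (-10,15,1)
river: ρ → (1,15,-10)
river: ρ → (-10,5,6)
river: ρ → (6,7,-9)
river: ρ → (-9,11,4)
river: ρ → (4,13,-6)
river: ρ → (-6,11,6)
river: ρ → (6,13,-4)
river: ρ → (-4,11,9)
river: ρ → (9,7,-6)
river: ρ → (-6,5,10)
river: ρ → (10,15,-1)
river: ρ → (-1,15,10)
river: ρ → (10,5,-6)
river: ρ → (-6,7,9)
river: ρ → (9,11,-4)
river: ρ → (-4,13,6)
river: ρ → (6,11,-6)
river: ρ → (-6,13,4)
river: ρ → (4,11,-9)
river: ρ → (-9,7,6)
river: ρ → (6,5,-10)
ρ-cycle length = 22 (tail of 0 descent steps not counted)

22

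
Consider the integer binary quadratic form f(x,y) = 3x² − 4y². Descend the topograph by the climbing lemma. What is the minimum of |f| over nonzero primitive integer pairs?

descent: ρ → (-4,0,3)
descent: ρ → (3,6,-1)  [lands on river]
river: ρ → (-1,6,3)
closes: descent 2, river 2
min |a| on river = 1

1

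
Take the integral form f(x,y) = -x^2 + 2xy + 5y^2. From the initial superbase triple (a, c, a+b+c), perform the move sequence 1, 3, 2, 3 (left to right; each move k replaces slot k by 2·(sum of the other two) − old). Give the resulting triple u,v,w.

start (-1,5,6) = (f(1,0),f(0,1),f(1,1))
replace slot 1: 2·(5+6) − (-1) = 23 → (23,5,6)
replace slot 3: 2·(23+5) − 6 = 50 → (23,5,50)
replace slot 2: 2·(23+50) − 5 = 141 → (23,141,50)
replace slot 3: 2·(23+141) − 50 = 278 → (23,141,278)

23,141,278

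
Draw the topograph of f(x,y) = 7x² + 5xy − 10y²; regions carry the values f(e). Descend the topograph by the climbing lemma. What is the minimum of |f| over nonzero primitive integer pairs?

river: ρ → (-10,15,2)
river: ρ → (2,17,-2)
river: ρ → (-2,15,10)
river: ρ → (10,5,-7)
river: ρ → (-7,9,8)
river: ρ → (8,7,-8)
river: ρ → (-8,9,7)
river: ρ → (7,5,-10)
closes: descent 0, river 8
min |a| on river = 2

2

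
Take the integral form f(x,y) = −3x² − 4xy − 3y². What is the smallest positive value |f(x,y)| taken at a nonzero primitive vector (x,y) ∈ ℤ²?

translate: b→-2 (≡4 mod 6), so (3,4,3)→(3,-2,2)
flip: (3,-2,2)→(2,2,3)
reduced (well bottom): (2,2,3) with a≤c, −a<b≤a
well minimum |f| = |-2| = 2 (negative-definite)

2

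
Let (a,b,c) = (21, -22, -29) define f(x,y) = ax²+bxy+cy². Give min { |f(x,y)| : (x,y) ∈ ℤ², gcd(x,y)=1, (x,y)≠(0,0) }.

descent: ρ → (-29,22,21)  [lands on river]
river: ρ → (21,20,-30)
river: ρ → (-30,40,11)
river: ρ → (11,48,-14)
river: ρ → (-14,36,29)
river: ρ → (29,22,-21)
river: ρ → (-21,20,30)
river: ρ → (30,40,-11)
river: ρ → (-11,48,14)
river: ρ → (14,36,-29)
closes: descent 1, river 10
min |a| on river = 11

11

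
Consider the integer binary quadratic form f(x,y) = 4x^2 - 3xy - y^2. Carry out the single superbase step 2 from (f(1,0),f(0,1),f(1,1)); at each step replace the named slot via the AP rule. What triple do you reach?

start (4,-1,0) = (f(1,0),f(0,1),f(1,1))
replace slot 2: 2·(4+0) − (-1) = 9 → (4,9,0)

4,9,0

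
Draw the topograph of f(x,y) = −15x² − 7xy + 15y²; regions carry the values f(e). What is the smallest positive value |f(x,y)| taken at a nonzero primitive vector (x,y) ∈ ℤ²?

descent: ρ → (15,7,-15)  [lands on river]
river: ρ → (-15,23,7)
river: ρ → (7,19,-21)
river: ρ → (-21,23,5)
river: ρ → (5,27,-11)
river: ρ → (-11,17,15)
river: ρ → (15,13,-13)
river: ρ → (-13,13,15)
river: ρ → (15,17,-11)
river: ρ → (-11,27,5)
river: ρ → (5,23,-21)
river: ρ → (-21,19,7)
river: ρ → (7,23,-15)
river: ρ → (-15,7,15)
river: ρ → (15,23,-7)
river: ρ → (-7,19,21)
river: ρ → (21,23,-5)
river: ρ → (-5,27,11)
river: ρ → (11,17,-15)
river: ρ → (-15,13,13)
river: ρ → (13,13,-15)
river: ρ → (-15,17,11)
river: ρ → (11,27,-5)
river: ρ → (-5,23,21)
river: ρ → (21,19,-7)
river: ρ → (-7,23,15)
closes: descent 1, river 26
min |a| on river = 5

5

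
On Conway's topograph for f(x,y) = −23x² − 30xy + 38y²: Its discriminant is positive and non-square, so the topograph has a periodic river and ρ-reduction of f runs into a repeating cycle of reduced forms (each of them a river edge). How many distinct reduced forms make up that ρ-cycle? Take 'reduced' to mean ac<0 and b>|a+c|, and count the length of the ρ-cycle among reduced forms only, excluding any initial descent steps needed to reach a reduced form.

D = 4396, ⌊√D⌋ = 66
descent: ρ → (38,30,-23)  [lands on river]
river: ρ → (-23,62,6)
river: ρ → (6,58,-43)
river: ρ → (-43,28,21)
river: ρ → (21,56,-15)
river: ρ → (-15,64,5)
river: ρ → (5,66,-2)
river: ρ → (-2,66,5)
river: ρ → (5,64,-15)
river: ρ → (-15,56,21)
river: ρ → (21,28,-43)
river: ρ → (-43,58,6)
river: ρ → (6,62,-23)
river: ρ → (-23,30,38)
river: ρ → (38,46,-15)
river: ρ → (-15,44,41)
river: ρ → (41,38,-18)
river: ρ → (-18,34,45)
river: ρ → (45,56,-7)
river: ρ → (-7,56,45)
river: ρ → (45,34,-18)
river: ρ → (-18,38,41)
river: ρ → (41,44,-15)
river: ρ → (-15,46,38)
ρ-cycle length = 24 (tail of 1 descent step not counted)

24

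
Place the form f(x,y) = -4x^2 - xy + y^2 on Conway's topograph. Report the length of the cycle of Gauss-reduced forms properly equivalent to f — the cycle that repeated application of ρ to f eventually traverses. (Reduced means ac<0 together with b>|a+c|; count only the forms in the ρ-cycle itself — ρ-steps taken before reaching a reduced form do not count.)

D = 17, ⌊√D⌋ = 4
descent: ρ → (1,3,-2)  [lands on river]
river: ρ → (-2,1,2)
river: ρ → (2,3,-1)
river: ρ → (-1,3,2)
river: ρ → (2,1,-2)
river: ρ → (-2,3,1)
ρ-cycle length = 6 (tail of 1 descent step not counted)

6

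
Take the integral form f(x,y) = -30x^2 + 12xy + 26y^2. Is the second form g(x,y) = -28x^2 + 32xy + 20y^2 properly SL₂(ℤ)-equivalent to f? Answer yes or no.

D₁ = 3264, D₂ = 3264
river cycle of f (length 8): (26, 40, -16), (-16, 56, 2), (2, 56, -16), (-16, 40, 26), (26, 12, -30), (-30, 48, 8), (8, 48, -30), (-30, 12, 26)
river cycle of g (length 6): (20, 48, -12), (-12, 48, 20), (20, 32, -28), (-28, 24, 24), (24, 24, -28), (-28, 32, 20)
cycles differ ⇒ inequivalent

no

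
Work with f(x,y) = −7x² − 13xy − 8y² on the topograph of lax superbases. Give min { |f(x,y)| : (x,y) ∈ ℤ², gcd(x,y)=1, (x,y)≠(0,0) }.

translate: b→-1 (≡13 mod 14), so (7,13,8)→(7,-1,2)
flip: (7,-1,2)→(2,1,7)
reduced (well bottom): (2,1,7) with a≤c, −a<b≤a
well minimum |f| = |-2| = 2 (negative-definite)

2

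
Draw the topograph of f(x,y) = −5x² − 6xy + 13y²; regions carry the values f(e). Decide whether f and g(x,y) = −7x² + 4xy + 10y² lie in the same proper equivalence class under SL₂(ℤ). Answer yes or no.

D₁ = 296, D₂ = 296
river cycle of f (length 6): (-5, 14, 5), (5, 16, -2), (-2, 16, 5), (5, 14, -5), (-5, 16, 2), (2, 16, -5)
river cycle of g (length 10): (10, 16, -1), (-1, 16, 10), (10, 4, -7), (-7, 10, 7), (7, 4, -10), (-10, 16, 1), (1, 16, -10), (-10, 4, 7), (7, 10, -7), (-7, 4, 10)
cycles differ ⇒ inequivalent

no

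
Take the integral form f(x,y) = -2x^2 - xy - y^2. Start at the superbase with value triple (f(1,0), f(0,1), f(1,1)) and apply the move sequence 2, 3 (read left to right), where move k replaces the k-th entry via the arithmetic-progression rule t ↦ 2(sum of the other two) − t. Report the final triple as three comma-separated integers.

start (-2,-1,-4) = (f(1,0),f(0,1),f(1,1))
replace slot 2: 2·((-2)+(-4)) − (-1) = -11 → (-2,-11,-4)
replace slot 3: 2·((-2)+(-11)) − (-4) = -22 → (-2,-11,-22)

-2,-11,-22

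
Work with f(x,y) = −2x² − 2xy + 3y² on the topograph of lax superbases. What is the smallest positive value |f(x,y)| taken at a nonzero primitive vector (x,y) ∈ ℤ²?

descent: ρ → (3,2,-2)  [lands on river]
river: ρ → (-2,2,3)
river: ρ → (3,4,-1)
river: ρ → (-1,4,3)
closes: descent 1, river 4
min |a| on river = 1

1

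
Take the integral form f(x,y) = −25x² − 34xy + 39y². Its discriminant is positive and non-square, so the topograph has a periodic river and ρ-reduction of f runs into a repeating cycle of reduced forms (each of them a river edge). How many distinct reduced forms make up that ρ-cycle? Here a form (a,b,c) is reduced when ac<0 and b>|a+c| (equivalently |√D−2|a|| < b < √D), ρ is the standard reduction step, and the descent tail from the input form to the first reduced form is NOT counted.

D = 5056, ⌊√D⌋ = 71
descent: ρ → (39,34,-25)  [lands on river]
river: ρ → (-25,66,7)
river: ρ → (7,60,-52)
river: ρ → (-52,44,15)
river: ρ → (15,46,-49)
river: ρ → (-49,52,12)
river: ρ → (12,68,-9)
river: ρ → (-9,58,47)
river: ρ → (47,36,-20)
river: ρ → (-20,44,39)
ρ-cycle length = 10 (tail of 1 descent step not counted)

10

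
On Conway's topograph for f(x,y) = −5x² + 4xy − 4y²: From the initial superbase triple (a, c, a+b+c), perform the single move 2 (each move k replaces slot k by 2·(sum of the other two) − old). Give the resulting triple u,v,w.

start (-5,-4,-5) = (f(1,0),f(0,1),f(1,1))
replace slot 2: 2·((-5)+(-5)) − (-4) = -16 → (-5,-16,-5)

-5,-16,-5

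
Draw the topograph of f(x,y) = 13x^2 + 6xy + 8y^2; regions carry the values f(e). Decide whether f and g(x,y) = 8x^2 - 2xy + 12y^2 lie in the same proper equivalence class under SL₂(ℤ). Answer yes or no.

D₁ = -380, D₂ = -380
f: flip: (13,6,8)→(8,-6,13)
f: reduced (well bottom): (8,-6,13) with a≤c, −a<b≤a
g: reduced (well bottom): (8,-2,12) with a≤c, −a<b≤a
reduced forms (8, -6, 13) vs (8, -2, 12) ⇒ inequivalent

no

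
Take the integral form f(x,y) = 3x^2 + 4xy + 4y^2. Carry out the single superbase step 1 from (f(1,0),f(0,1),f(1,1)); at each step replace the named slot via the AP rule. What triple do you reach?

start (3,4,11) = (f(1,0),f(0,1),f(1,1))
replace slot 1: 2·(4+11) − 3 = 27 → (27,4,11)

27,4,11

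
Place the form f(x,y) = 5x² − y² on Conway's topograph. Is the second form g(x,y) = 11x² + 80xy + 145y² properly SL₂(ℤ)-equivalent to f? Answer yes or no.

D₁ = 20, D₂ = 20
river cycle of f (length 2): (-1, 4, 1), (1, 4, -1)
river cycle of g (length 2): (1, 4, -1), (-1, 4, 1)
cycles coincide ⇒ equivalent

yes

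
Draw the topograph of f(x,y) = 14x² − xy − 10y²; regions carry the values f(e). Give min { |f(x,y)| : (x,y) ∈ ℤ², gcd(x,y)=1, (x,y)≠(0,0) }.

descent: ρ → (-10,21,3)  [lands on river]
river: ρ → (3,21,-10)
river: ρ → (-10,19,5)
river: ρ → (5,21,-6)
river: ρ → (-6,15,14)
river: ρ → (14,13,-7)
river: ρ → (-7,15,12)
river: ρ → (12,9,-10)
river: ρ → (-10,11,11)
river: ρ → (11,11,-10)
river: ρ → (-10,9,12)
river: ρ → (12,15,-7)
river: ρ → (-7,13,14)
river: ρ → (14,15,-6)
river: ρ → (-6,21,5)
river: ρ → (5,19,-10)
closes: descent 1, river 16
min |a| on river = 3

3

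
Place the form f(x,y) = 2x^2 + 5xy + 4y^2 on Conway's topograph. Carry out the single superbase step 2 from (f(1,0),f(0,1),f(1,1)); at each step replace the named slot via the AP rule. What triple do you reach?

start (2,4,11) = (f(1,0),f(0,1),f(1,1))
replace slot 2: 2·(2+11) − 4 = 22 → (2,22,11)

2,22,11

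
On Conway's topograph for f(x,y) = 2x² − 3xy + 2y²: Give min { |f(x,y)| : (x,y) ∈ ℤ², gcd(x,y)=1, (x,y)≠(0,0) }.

translate: b→1 (≡-3 mod 4), so (2,-3,2)→(2,1,1)
flip: (2,1,1)→(1,-1,2)
translate: b→1 (≡-1 mod 2), so (1,-1,2)→(1,1,2)
reduced (well bottom): (1,1,2) with a≤c, −a<b≤a
well minimum = a = 1

1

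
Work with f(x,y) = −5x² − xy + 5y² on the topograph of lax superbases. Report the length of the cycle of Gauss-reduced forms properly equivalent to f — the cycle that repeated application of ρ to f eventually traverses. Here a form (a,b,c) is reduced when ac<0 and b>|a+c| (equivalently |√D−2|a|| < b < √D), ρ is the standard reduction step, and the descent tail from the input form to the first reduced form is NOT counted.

D = 101, ⌊√D⌋ = 10
descent: ρ → (5,1,-5)  [lands on river]
river: ρ → (-5,9,1)
river: ρ → (1,9,-5)
river: ρ → (-5,1,5)
river: ρ → (5,9,-1)
river: ρ → (-1,9,5)
ρ-cycle length = 6 (tail of 1 descent step not counted)

6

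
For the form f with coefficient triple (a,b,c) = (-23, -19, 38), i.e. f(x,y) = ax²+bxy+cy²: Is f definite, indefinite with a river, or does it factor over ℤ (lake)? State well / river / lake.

D = b²−4ac = (-19)² − 4·(-23)·38 = 3857
D > 0 non-square ⇒ indefinite ⇒ periodic river

river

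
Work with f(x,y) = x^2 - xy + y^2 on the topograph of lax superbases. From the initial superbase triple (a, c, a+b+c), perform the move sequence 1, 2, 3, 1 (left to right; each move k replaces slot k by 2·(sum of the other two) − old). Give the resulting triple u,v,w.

start (1,1,1) = (f(1,0),f(0,1),f(1,1))
replace slot 1: 2·(1+1) − 1 = 3 → (3,1,1)
replace slot 2: 2·(3+1) − 1 = 7 → (3,7,1)
replace slot 3: 2·(3+7) − 1 = 19 → (3,7,19)
replace slot 1: 2·(7+19) − 3 = 49 → (49,7,19)

49,7,19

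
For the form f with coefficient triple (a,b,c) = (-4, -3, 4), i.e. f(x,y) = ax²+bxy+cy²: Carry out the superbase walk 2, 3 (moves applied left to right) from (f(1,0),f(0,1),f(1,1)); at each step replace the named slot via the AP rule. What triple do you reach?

start (-4,4,-3) = (f(1,0),f(0,1),f(1,1))
replace slot 2: 2·((-4)+(-3)) − 4 = -18 → (-4,-18,-3)
replace slot 3: 2·((-4)+(-18)) − (-3) = -41 → (-4,-18,-41)

-4,-18,-41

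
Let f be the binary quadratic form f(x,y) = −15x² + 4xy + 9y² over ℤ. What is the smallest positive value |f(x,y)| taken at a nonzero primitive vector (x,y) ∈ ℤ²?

descent: ρ → (9,14,-10)  [lands on river]
river: ρ → (-10,6,13)
river: ρ → (13,20,-3)
river: ρ → (-3,22,6)
river: ρ → (6,14,-15)
river: ρ → (-15,16,5)
river: ρ → (5,14,-18)
river: ρ → (-18,22,1)
river: ρ → (1,22,-18)
river: ρ → (-18,14,5)
river: ρ → (5,16,-15)
river: ρ → (-15,14,6)
river: ρ → (6,22,-3)
river: ρ → (-3,20,13)
river: ρ → (13,6,-10)
river: ρ → (-10,14,9)
river: ρ → (9,22,-2)
river: ρ → (-2,22,9)
closes: descent 1, river 18
min |a| on river = 1

1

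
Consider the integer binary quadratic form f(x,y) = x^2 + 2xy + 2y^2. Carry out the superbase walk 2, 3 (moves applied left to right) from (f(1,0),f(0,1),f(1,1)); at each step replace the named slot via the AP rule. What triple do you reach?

start (1,2,5) = (f(1,0),f(0,1),f(1,1))
replace slot 2: 2·(1+5) − 2 = 10 → (1,10,5)
replace slot 3: 2·(1+10) − 5 = 17 → (1,10,17)

1,10,17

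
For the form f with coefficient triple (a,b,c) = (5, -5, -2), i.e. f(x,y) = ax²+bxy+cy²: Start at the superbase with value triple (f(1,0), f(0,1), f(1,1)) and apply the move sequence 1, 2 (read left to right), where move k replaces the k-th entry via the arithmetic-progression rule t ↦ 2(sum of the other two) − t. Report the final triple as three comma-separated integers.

start (5,-2,-2) = (f(1,0),f(0,1),f(1,1))
replace slot 1: 2·((-2)+(-2)) − 5 = -13 → (-13,-2,-2)
replace slot 2: 2·((-13)+(-2)) − (-2) = -28 → (-13,-28,-2)

-13,-28,-2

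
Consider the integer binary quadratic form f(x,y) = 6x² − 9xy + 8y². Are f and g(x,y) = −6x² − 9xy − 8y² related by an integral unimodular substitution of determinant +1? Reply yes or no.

D₁ = -111, D₂ = -111
f: translate: b→3 (≡-9 mod 12), so (6,-9,8)→(6,3,5)
f: flip: (6,3,5)→(5,-3,6)
f: reduced (well bottom): (5,-3,6) with a≤c, −a<b≤a
g is negative-definite; reduce −g:
−g: translate: b→-3 (≡9 mod 12), so (6,9,8)→(6,-3,5)
−g: flip: (6,-3,5)→(5,3,6)
−g: reduced (well bottom): (5,3,6) with a≤c, −a<b≤a
flip sign back: reduced form of g is (-5,-3,-6)
reduced forms (5, -3, 6) vs (-5, -3, -6) ⇒ inequivalent

no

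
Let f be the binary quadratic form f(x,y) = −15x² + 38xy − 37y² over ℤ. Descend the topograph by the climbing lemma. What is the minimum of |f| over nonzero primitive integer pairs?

translate: b→-8 (≡-38 mod 30), so (15,-38,37)→(15,-8,14)
flip: (15,-8,14)→(14,8,15)
reduced (well bottom): (14,8,15) with a≤c, −a<b≤a
well minimum |f| = |-14| = 14 (negative-definite)

14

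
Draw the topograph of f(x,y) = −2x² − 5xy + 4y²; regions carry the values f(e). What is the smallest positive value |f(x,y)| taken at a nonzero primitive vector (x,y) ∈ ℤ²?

descent: ρ → (4,5,-2)  [lands on river]
river: ρ → (-2,7,1)
river: ρ → (1,7,-2)
river: ρ → (-2,5,4)
river: ρ → (4,3,-3)
river: ρ → (-3,3,4)
closes: descent 1, river 6
min |a| on river = 1

1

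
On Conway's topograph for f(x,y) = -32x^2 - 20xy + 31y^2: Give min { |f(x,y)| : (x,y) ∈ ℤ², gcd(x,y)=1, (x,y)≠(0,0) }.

descent: ρ → (31,20,-32)  [lands on river]
river: ρ → (-32,44,19)
river: ρ → (19,32,-44)
river: ρ → (-44,56,7)
river: ρ → (7,56,-44)
river: ρ → (-44,32,19)
river: ρ → (19,44,-32)
river: ρ → (-32,20,31)
river: ρ → (31,42,-21)
river: ρ → (-21,42,31)
closes: descent 1, river 10
min |a| on river = 7

7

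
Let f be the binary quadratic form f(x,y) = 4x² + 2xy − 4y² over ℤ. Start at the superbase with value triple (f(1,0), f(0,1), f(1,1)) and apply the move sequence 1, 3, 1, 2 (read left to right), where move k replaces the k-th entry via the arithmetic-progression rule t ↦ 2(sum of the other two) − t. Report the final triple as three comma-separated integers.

start (4,-4,2) = (f(1,0),f(0,1),f(1,1))
replace slot 1: 2·((-4)+2) − 4 = -8 → (-8,-4,2)
replace slot 3: 2·((-8)+(-4)) − 2 = -26 → (-8,-4,-26)
replace slot 1: 2·((-4)+(-26)) − (-8) = -52 → (-52,-4,-26)
replace slot 2: 2·((-52)+(-26)) − (-4) = -152 → (-52,-152,-26)

-52,-152,-26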